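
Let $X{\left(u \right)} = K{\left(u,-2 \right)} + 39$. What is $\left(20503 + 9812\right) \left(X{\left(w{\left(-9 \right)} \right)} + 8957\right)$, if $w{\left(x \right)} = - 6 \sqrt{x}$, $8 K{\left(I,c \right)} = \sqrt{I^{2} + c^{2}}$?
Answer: $272713740 + 30315 i \sqrt{5} \approx 2.7271 \cdot 10^{8} + 67786.0 i$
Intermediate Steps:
$K{\left(I,c \right)} = \frac{\sqrt{I^{2} + c^{2}}}{8}$
$X{\left(u \right)} = 39 + \frac{\sqrt{4 + u^{2}}}{8}$ ($X{\left(u \right)} = \frac{\sqrt{u^{2} + \left(-2\right)^{2}}}{8} + 39 = \frac{\sqrt{u^{2} + 4}}{8} + 39 = \frac{\sqrt{4 + u^{2}}}{8} + 39 = 39 + \frac{\sqrt{4 + u^{2}}}{8}$)
$\left(20503 + 9812\right) \left(X{\left(w{\left(-9 \right)} \right)} + 8957\right) = \left(20503 + 9812\right) \left(\left(39 + \frac{\sqrt{4 + \left(- 6 \sqrt{-9}\right)^{2}}}{8}\right) + 8957\right) = 30315 \left(\left(39 + \frac{\sqrt{4 + \left(- 6 \cdot 3 i\right)^{2}}}{8}\right) + 8957\right) = 30315 \left(\left(39 + \frac{\sqrt{4 + \left(- 18 i\right)^{2}}}{8}\right) + 8957\right) = 30315 \left(\left(39 + \frac{\sqrt{4 - 324}}{8}\right) + 8957\right) = 30315 \left(\left(39 + \frac{\sqrt{-320}}{8}\right) + 8957\right) = 30315 \left(\left(39 + \frac{8 i \sqrt{5}}{8}\right) + 8957\right) = 30315 \left(\left(39 + i \sqrt{5}\right) + 8957\right) = 30315 \left(8996 + i \sqrt{5}\right) = 272713740 + 30315 i \sqrt{5}$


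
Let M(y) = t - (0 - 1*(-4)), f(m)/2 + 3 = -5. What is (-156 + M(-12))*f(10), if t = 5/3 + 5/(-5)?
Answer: 7648/3 ≈ 2549.3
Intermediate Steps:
t = ⅔ (t = 5*(⅓) + 5*(-⅕) = 5/3 - 1 = ⅔ ≈ 0.66667)
f(m) = -16 (f(m) = -6 + 2*(-5) = -6 - 10 = -16)
M(y) = -10/3 (M(y) = ⅔ - (0 - 1*(-4)) = ⅔ - (0 + 4) = ⅔ - 1*4 = ⅔ - 4 = -10/3)
(-156 + M(-12))*f(10) = (-156 - 10/3)*(-16) = -478/3*(-16) = 7648/3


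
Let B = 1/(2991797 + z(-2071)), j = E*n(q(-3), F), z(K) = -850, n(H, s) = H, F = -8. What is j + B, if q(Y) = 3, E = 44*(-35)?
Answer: -13818175139/2990947 ≈ -4620.0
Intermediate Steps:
E = -1540
j = -4620 (j = -1540*3 = -4620)
B = 1/2990947 (B = 1/(2991797 - 850) = 1/2990947 ≈ 3.3434e-7)
j + B = -4620 + 1/2990947 = -13818175139/2990947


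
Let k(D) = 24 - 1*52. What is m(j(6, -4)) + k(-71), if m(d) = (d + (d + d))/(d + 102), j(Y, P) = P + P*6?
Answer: -1078/37 ≈ -29.135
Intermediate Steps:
j(Y, P) = 7*P (j(Y, P) = P + 6*P = 7*P)
m(d) = 3*d/(102 + d) (m(d) = (d + 2*d)/(102 + d) = (3*d)/(102 + d) = 3*d/(102 + d))
k(D) = -28 (k(D) = 24 - 52 = -28)
m(j(6, -4)) + k(-71) = 3*(7*(-4))/(102 + 7*(-4)) - 28 = 3*(-28)/(102 - 28) - 28 = 3*(-28)/74 - 28 = 3*(-28)*(1/74) - 28 = -42/37 - 28 = -1078/37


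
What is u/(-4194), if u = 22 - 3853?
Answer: 1277/1398 ≈ 0.91345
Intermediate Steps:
u = -3831
u/(-4194) = -3831/(-4194) = -3831*(-1/4194) = 1277/1398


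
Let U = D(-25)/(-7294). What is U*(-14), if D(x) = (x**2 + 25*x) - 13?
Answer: -13/521 ≈ -0.024952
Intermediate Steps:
D(x) = -13 + x**2 + 25*x
U = 13/7294 (U = (-13 + (-25)**2 + 25*(-25))/(-7294) = (-13 + 625 - 625)*(-1/7294) = -13*(-1/7294) = 13/7294 ≈ 0.0017823)
U*(-14) = (13/7294)*(-14) = -13/521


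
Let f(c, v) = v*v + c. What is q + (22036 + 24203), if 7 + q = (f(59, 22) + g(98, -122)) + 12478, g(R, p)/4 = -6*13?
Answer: 58941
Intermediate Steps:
g(R, p) = -312 (g(R, p) = 4*(-6*13) = 4*(-78) = -312)
f(c, v) = c + v² (f(c, v) = v² + c = c + v²)
q = 12702 (q = -7 + (((59 + 22²) - 312) + 12478) = -7 + (((59 + 484) - 312) + 12478) = -7 + ((543 - 312) + 12478) = -7 + (231 + 12478) = -7 + 12709 = 12702)
q + (22036 + 24203) = 12702 + (22036 + 24203) = 12702 + 46239 = 58941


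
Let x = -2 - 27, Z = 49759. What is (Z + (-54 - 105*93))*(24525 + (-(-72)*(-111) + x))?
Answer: 659169760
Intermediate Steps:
x = -29
(Z + (-54 - 105*93))*(24525 + (-(-72)*(-111) + x)) = (49759 + (-54 - 105*93))*(24525 + (-(-72)*(-111) - 29)) = (49759 + (-54 - 9765))*(24525 + (-72*111 - 29)) = (49759 - 9819)*(24525 + (-7992 - 29)) = 39940*(24525 - 8021) = 39940*16504 = 659169760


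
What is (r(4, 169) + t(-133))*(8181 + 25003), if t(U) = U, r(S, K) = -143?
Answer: -9158784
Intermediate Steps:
(r(4, 169) + t(-133))*(8181 + 25003) = (-143 - 133)*(8181 + 25003) = -276*33184 = -9158784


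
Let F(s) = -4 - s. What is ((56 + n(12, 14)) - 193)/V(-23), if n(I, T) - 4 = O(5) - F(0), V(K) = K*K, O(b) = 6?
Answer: -123/529 ≈ -0.23251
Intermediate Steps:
V(K) = K²
n(I, T) = 14 (n(I, T) = 4 + (6 - (-4 - 1*0)) = 4 + (6 - (-4 + 0)) = 4 + (6 - 1*(-4)) = 4 + (6 + 4) = 4 + 10 = 14)
((56 + n(12, 14)) - 193)/V(-23) = ((56 + 14) - 193)/((-23)²) = (70 - 193)/529 = -123*1/529 = -123/529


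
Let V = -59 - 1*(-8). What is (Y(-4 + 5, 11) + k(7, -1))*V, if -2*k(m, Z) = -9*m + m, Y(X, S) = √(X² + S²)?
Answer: -1428 - 51*√122 ≈ -1991.3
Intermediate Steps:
Y(X, S) = √(S² + X²)
k(m, Z) = 4*m (k(m, Z) = -(-9*m + m)/2 = -(-4)*m = 4*m)
V = -51 (V = -59 + 8 = -51)
(Y(-4 + 5, 11) + k(7, -1))*V = (√(11² + (-4 + 5)²) + 4*7)*(-51) = (√(121 + 1²) + 28)*(-51) = (√(121 + 1) + 28)*(-51) = (√122 + 28)*(-51) = (28 + √122)*(-51) = -1428 - 51*√122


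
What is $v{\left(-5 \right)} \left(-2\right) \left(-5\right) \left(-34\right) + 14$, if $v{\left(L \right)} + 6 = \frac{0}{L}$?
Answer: $2054$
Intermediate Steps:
$v{\left(L \right)} = -6$ ($v{\left(L \right)} = -6 + \frac{0}{L} = -6 + 0 = -6$)
$v{\left(-5 \right)} \left(-2\right) \left(-5\right) \left(-34\right) + 14 = \left(-6\right) \left(-2\right) \left(-5\right) \left(-34\right) + 14 = 12 \left(-5\right) \left(-34\right) + 14 = \left(-60\right) \left(-34\right) + 14 = 2040 + 14 = 2054$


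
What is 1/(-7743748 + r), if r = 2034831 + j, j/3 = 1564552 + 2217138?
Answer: 1/5636153 ≈ 1.7743e-7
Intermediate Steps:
j = 11345070 (j = 3*(1564552 + 2217138) = 3*3781690 = 11345070)
r = 13379901 (r = 2034831 + 11345070 = 13379901)
1/(-7743748 + r) = 1/(-7743748 + 13379901) = 1/5636153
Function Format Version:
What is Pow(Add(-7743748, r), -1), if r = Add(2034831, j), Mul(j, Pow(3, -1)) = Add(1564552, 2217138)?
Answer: Rational(1, 5636153) ≈ 1.7743e-7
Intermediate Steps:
j = 11345070 (j = Mul(3, Add(1564552, 2217138)) = Mul(3, 3781690) = 11345070)
r = 13379901 (r = Add(2034831, 11345070) = 13379901)
Pow(Add(-7743748, r), -1) = Pow(Add(-7743748, 13379901), -1) = Pow(5636153, -1) = Rational(1, 5636153)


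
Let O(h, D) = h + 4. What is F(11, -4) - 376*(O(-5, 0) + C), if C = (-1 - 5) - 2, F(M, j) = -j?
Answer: 3388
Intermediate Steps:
O(h, D) = 4 + h
C = -8 (C = -6 - 2 = -8)
F(11, -4) - 376*(O(-5, 0) + C) = -1*(-4) - 376*((4 - 5) - 8) = 4 - 376*(-1 - 8) = 4 - 376*(-9) = 4 - 94*(-36) = 4 + 3384 = 3388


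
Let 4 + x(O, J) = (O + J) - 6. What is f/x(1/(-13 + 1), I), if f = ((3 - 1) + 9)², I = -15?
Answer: -1452/301 ≈ -4.8239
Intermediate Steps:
f = 121 (f = (2 + 9)² = 11² = 121)
x(O, J) = -10 + J + O (x(O, J) = -4 + ((O + J) - 6) = -4 + ((J + O) - 6) = -4 + (-6 + J + O) = -10 + J + O)
f/x(1/(-13 + 1), I) = 121/(-10 - 15 + 1/(-13 + 1)) = 121/(-10 - 15 + 1/(-12)) = 121/(-10 - 15 - 1/12) = 121/(-301/12) = 121*(-12/301) = -1452/301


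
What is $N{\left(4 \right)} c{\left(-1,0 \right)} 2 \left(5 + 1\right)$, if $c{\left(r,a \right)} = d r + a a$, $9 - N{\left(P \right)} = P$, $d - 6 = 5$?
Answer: $-660$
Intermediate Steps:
$d = 11$ ($d = 6 + 5 = 11$)
$N{\left(P \right)} = 9 - P$
$c{\left(r,a \right)} = a^{2} + 11 r$ ($c{\left(r,a \right)} = 11 r + a a = 11 r + a^{2} = a^{2} + 11 r$)
$N{\left(4 \right)} c{\left(-1,0 \right)} 2 \left(5 + 1\right) = \left(9 - 4\right) \left(0^{2} + 11 \left(-1\right)\right) 2 \left(5 + 1\right) = \left(9 - 4\right) \left(0 - 11\right) 2 \cdot 6 = 5 \left(-11\right) 12 = \left(-55\right) 12 = -660$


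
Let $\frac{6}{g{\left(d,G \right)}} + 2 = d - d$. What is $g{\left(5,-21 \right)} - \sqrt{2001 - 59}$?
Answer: $-3 - \sqrt{1942} \approx -47.068$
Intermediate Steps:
$g{\left(d,G \right)} = -3$ ($g{\left(d,G \right)} = \frac{6}{-2 + \left(d - d\right)} = \frac{6}{-2 + 0} = \frac{6}{-2} = 6 \left(- \frac{1}{2}\right) = -3$)
$g{\left(5,-21 \right)} - \sqrt{2001 - 59} = -3 - \sqrt{2001 - 59} = -3 - \sqrt{1942}$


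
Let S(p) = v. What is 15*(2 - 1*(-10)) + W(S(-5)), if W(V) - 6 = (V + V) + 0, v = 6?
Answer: 198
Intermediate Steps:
S(p) = 6
W(V) = 6 + 2*V (W(V) = 6 + ((V + V) + 0) = 6 + (2*V + 0) = 6 + 2*V)
15*(2 - 1*(-10)) + W(S(-5)) = 15*(2 - 1*(-10)) + (6 + 2*6) = 15*(2 + 10) + (6 + 12) = 15*12 + 18 = 180 + 18 = 198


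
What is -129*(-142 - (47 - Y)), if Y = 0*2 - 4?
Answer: 24897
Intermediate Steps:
Y = -4 (Y = 0 - 4 = -4)
-129*(-142 - (47 - Y)) = -129*(-142 - (47 - 1*(-4))) = -129*(-142 - (47 + 4)) = -129*(-142 - 1*51) = -129*(-142 - 51) = -129*(-193) = 24897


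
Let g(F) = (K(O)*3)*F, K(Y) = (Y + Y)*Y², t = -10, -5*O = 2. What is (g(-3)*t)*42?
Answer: -12096/25 ≈ -483.84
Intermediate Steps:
O = -⅖ (O = -⅕*2 = -⅖ ≈ -0.40000)
K(Y) = 2*Y³ (K(Y) = (2*Y)*Y² = 2*Y³)
g(F) = -48*F/125 (g(F) = ((2*(-⅖)³)*3)*F = ((2*(-8/125))*3)*F = (-16/125*3)*F = -48*F/125)
(g(-3)*t)*42 = (-48/125*(-3)*(-10))*42 = ((144/125)*(-10))*42 = -288/25*42 = -12096/25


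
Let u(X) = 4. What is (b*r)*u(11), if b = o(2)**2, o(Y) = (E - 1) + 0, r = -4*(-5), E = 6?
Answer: 2000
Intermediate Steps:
r = 20
o(Y) = 5 (o(Y) = (6 - 1) + 0 = 5 + 0 = 5)
b = 25 (b = 5**2 = 25)
(b*r)*u(11) = (25*20)*4 = 500*4 = 2000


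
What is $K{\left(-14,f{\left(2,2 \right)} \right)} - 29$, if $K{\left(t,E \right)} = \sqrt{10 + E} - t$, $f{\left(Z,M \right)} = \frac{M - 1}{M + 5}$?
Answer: $-15 + \frac{\sqrt{497}}{7} \approx -11.815$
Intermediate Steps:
$f{\left(Z,M \right)} = \frac{-1 + M}{5 + M}$
$K{\left(-14,f{\left(2,2 \right)} \right)} - 29 = \left(\sqrt{10 + \frac{-1 + 2}{5 + 2}} - -14\right) - 29 = \left(\sqrt{10 + \frac{1}{7} \cdot 1} + 14\right) - 29 = \left(\sqrt{10 + \frac{1}{7}} + 14\right) - 29 = \left(\sqrt{\frac{71}{7}} + 14\right) - 29 = \left(\frac{\sqrt{497}}{7} + 14\right) - 29 = \left(14 + \frac{\sqrt{497}}{7}\right) - 29 = -15 + \frac{\sqrt{497}}{7}$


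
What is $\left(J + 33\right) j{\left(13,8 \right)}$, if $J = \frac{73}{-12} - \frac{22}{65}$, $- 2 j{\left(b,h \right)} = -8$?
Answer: $\frac{20731}{195} \approx 106.31$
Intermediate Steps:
$j{\left(b,h \right)} = 4$ ($j{\left(b,h \right)} = \left(- \frac{1}{2}\right) \left(-8\right) = 4$)
$J = - \frac{5009}{780}$ ($J = 73 \left(- \frac{1}{12}\right) - \frac{22}{65} = - \frac{73}{12} - \frac{22}{65} = - \frac{5009}{780} \approx -6.4218$)
$\left(J + 33\right) j{\left(13,8 \right)} = \left(- \frac{5009}{780} + 33\right) 4 = \frac{20731}{780} \cdot 4 = \frac{20731}{195}$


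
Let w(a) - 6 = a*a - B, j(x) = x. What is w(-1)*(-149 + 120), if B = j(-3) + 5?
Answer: -145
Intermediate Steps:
B = 2 (B = -3 + 5 = 2)
w(a) = 4 + a² (w(a) = 6 + (a*a - 1*2) = 6 + (a² - 2) = 6 + (-2 + a²) = 4 + a²)
w(-1)*(-149 + 120) = (4 + (-1)²)*(-149 + 120) = (4 + 1)*(-29) = 5*(-29) = -145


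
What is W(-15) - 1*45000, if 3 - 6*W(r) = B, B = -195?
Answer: -44967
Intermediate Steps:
W(r) = 33 (W(r) = ½ - ⅙*(-195) = ½ + 65/2 = 33)
W(-15) - 1*45000 = 33 - 1*45000 = 33 - 45000 = -44967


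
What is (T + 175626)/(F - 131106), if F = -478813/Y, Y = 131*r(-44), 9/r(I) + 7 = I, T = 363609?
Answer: -211919355/43384837 ≈ -4.8846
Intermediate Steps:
r(I) = 9/(-7 + I)
Y = -393/17 (Y = 131*(9/(-7 - 44)) = 131*(9/(-51)) = 131*(9*(-1/51)) = 131*(-3/17) = -393/17 ≈ -23.118)
F = 8139821/393 (F = -478813/(-393/17) = -478813*(-17/393) = 8139821/393 ≈ 20712.)
(T + 175626)/(F - 131106) = (363609 + 175626)/(8139821/393 - 131106) = 539235/(-43384837/393) = 539235*(-393/43384837) = -211919355/43384837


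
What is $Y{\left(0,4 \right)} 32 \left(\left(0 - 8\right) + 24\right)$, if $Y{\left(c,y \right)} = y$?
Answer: $2048$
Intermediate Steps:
$Y{\left(0,4 \right)} 32 \left(\left(0 - 8\right) + 24\right) = 4 \cdot 32 \left(\left(0 - 8\right) + 24\right) = 128 \left(\left(0 - 8\right) + 24\right) = 128 \left(-8 + 24\right) = 128 \cdot 16 = 2048$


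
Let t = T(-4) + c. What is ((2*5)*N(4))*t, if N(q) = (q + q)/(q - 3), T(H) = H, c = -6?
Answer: -800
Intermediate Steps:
N(q) = 2*q/(-3 + q) (N(q) = (2*q)/(-3 + q) = 2*q/(-3 + q))
t = -10 (t = -4 - 6 = -10)
((2*5)*N(4))*t = ((2*5)*(2*4/(-3 + 4)))*(-10) = (10*(2*4/1))*(-10) = (10*(2*4*1))*(-10) = (10*8)*(-10) = 80*(-10) = -800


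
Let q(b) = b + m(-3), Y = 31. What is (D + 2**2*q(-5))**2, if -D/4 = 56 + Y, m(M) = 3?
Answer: 126736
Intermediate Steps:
D = -348 (D = -4*(56 + 31) = -4*87 = -348)
q(b) = 3 + b (q(b) = b + 3 = 3 + b)
(D + 2**2*q(-5))**2 = (-348 + 2**2*(3 - 5))**2 = (-348 + 4*(-2))**2 = (-348 - 8)**2 = (-356)**2 = 126736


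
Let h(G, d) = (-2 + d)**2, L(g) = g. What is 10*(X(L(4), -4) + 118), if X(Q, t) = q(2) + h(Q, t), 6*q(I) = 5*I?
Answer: 4670/3 ≈ 1556.7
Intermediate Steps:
q(I) = 5*I/6 (q(I) = (5*I)/6 = 5*I/6)
X(Q, t) = 5/3 + (-2 + t)**2 (X(Q, t) = (5/6)*2 + (-2 + t)**2 = 5/3 + (-2 + t)**2)
10*(X(L(4), -4) + 118) = 10*((5/3 + (-2 - 4)**2) + 118) = 10*((5/3 + (-6)**2) + 118) = 10*((5/3 + 36) + 118) = 10*(113/3 + 118) = 10*(467/3) = 4670/3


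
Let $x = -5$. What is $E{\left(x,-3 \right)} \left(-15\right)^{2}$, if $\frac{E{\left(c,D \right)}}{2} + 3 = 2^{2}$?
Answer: $450$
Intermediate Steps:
$E{\left(c,D \right)} = 2$ ($E{\left(c,D \right)} = -6 + 2 \cdot 2^{2} = -6 + 2 \cdot 4 = -6 + 8 = 2$)
$E{\left(x,-3 \right)} \left(-15\right)^{2} = 2 \left(-15\right)^{2} = 2 \cdot 225 = 450$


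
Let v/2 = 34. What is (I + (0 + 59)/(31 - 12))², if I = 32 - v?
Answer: 390625/361 ≈ 1082.1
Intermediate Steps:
v = 68 (v = 2*34 = 68)
I = -36 (I = 32 - 1*68 = 32 - 68 = -36)
(I + (0 + 59)/(31 - 12))² = (-36 + (0 + 59)/(31 - 12))² = (-36 + 59/19)² = (-625/19)² = 390625/361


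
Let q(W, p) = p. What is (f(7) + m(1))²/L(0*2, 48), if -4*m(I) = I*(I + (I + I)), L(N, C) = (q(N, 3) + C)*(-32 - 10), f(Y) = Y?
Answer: -625/34272 ≈ -0.018236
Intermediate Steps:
L(N, C) = -126 - 42*C (L(N, C) = (3 + C)*(-32 - 10) = (3 + C)*(-42) = -126 - 42*C)
m(I) = -3*I²/4 (m(I) = -I*(I + (I + I))/4 = -I*(I + 2*I)/4 = -I*3*I/4 = -3*I²/4)
(f(7) + m(1))²/L(0*2, 48) = (7 - ¾*1²)²/(-126 - 42*48) = (7 - ¾*1)²/(-126 - 2016) = (7 - ¾)²/(-2142) = (25/4)²*(-1/2142) = (625/16)*(-1/2142) = -625/34272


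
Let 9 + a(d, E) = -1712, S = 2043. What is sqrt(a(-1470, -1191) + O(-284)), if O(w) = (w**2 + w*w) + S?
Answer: sqrt(161634) ≈ 402.04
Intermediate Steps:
a(d, E) = -1721 (a(d, E) = -9 - 1712 = -1721)
O(w) = 2043 + 2*w**2 (O(w) = (w**2 + w*w) + 2043 = (w**2 + w**2) + 2043 = 2*w**2 + 2043 = 2043 + 2*w**2)
sqrt(a(-1470, -1191) + O(-284)) = sqrt(-1721 + (2043 + 2*(-284)**2)) = sqrt(-1721 + (2043 + 2*80656)) = sqrt(-1721 + (2043 + 161312)) = sqrt(-1721 + 163355) = sqrt(161634)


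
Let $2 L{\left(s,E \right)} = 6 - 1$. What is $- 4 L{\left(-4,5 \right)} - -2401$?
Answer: $2391$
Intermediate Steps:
$L{\left(s,E \right)} = \frac{5}{2}$ ($L{\left(s,E \right)} = \frac{6 - 1}{2} = \frac{1}{2} \cdot 5 = \frac{5}{2}$)
$- 4 L{\left(-4,5 \right)} - -2401 = \left(-4\right) \frac{5}{2} - -2401 = -10 + 2401 = 2391$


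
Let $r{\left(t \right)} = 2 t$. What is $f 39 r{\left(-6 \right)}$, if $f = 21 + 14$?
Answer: $-16380$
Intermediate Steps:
$f = 35$
$f 39 r{\left(-6 \right)} = 35 \cdot 39 \cdot 2 \left(-6\right) = 1365 \left(-12\right) = -16380$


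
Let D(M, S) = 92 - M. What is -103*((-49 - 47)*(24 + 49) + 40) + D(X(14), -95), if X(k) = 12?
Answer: 717784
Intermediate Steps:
-103*((-49 - 47)*(24 + 49) + 40) + D(X(14), -95) = -103*((-49 - 47)*(24 + 49) + 40) + (92 - 1*12) = -103*(-96*73 + 40) + (92 - 12) = -103*(-7008 + 40) + 80 = -103*(-6968) + 80 = 717704 + 80 = 717784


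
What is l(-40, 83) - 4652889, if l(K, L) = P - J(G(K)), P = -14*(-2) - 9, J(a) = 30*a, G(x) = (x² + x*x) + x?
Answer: -4747670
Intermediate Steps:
G(x) = x + 2*x² (G(x) = (x² + x²) + x = 2*x² + x = x + 2*x²)
P = 19 (P = 28 - 9 = 19)
l(K, L) = 19 - 30*K*(1 + 2*K)
l(-40, 83) - 4652889 = (19 - 30*(-40)*(1 + 2*(-40))) - 4652889 = (19 - 30*(-40)*(1 - 80)) - 4652889 = (19 - 30*(-40)*(-79)) - 4652889 = (19 - 94800) - 4652889 = -94781 - 4652889 = -4747670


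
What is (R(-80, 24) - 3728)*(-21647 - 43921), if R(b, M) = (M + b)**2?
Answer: 38816256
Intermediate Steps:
(R(-80, 24) - 3728)*(-21647 - 43921) = ((24 - 80)**2 - 3728)*(-21647 - 43921) = ((-56)**2 - 3728)*(-65568) = (3136 - 3728)*(-65568) = -592*(-65568) = 38816256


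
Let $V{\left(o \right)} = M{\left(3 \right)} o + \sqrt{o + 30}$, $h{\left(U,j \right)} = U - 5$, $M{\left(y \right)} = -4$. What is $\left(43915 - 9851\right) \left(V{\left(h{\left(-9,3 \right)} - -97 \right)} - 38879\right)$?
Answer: $-1335683504 + 34064 \sqrt{113} \approx -1.3353 \cdot 10^{9}$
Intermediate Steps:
$h{\left(U,j \right)} = -5 + U$
$V{\left(o \right)} = \sqrt{30 + o} - 4 o$ ($V{\left(o \right)} = - 4 o + \sqrt{o + 30} = - 4 o + \sqrt{30 + o} = \sqrt{30 + o} - 4 o$)
$\left(43915 - 9851\right) \left(V{\left(h{\left(-9,3 \right)} - -97 \right)} - 38879\right) = \left(43915 - 9851\right) \left(\left(\sqrt{30 - -83} - 4 \left(\left(-5 - 9\right) - -97\right)\right) - 38879\right) = 34064 \left(\left(\sqrt{30 + \left(-14 + 97\right)} - 4 \left(-14 + 97\right)\right) - 38879\right) = 34064 \left(\left(\sqrt{30 + 83} - 332\right) - 38879\right) = 34064 \left(\left(\sqrt{113} - 332\right) - 38879\right) = 34064 \left(\left(-332 + \sqrt{113}\right) - 38879\right) = 34064 \left(-39211 + \sqrt{113}\right) = -1335683504 + 34064 \sqrt{113}$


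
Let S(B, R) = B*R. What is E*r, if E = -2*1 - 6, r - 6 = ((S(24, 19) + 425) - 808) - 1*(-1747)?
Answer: -14608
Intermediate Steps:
r = 1826 (r = 6 + (((24*19 + 425) - 808) - 1*(-1747)) = 6 + (((456 + 425) - 808) + 1747) = 6 + ((881 - 808) + 1747) = 6 + (73 + 1747) = 6 + 1820 = 1826)
E = -8 (E = -2 - 6 = -8)
E*r = -8*1826 = -14608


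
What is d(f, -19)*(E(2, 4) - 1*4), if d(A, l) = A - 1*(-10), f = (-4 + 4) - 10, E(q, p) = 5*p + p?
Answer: 0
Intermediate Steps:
E(q, p) = 6*p
f = -10 (f = 0 - 10 = -10)
d(A, l) = 10 + A (d(A, l) = A + 10 = 10 + A)
d(f, -19)*(E(2, 4) - 1*4) = (10 - 10)*(6*4 - 1*4) = 0*(24 - 4) = 0*20 = 0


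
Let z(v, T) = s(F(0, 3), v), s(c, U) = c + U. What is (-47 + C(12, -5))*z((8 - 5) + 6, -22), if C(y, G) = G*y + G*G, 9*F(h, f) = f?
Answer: -2296/3 ≈ -765.33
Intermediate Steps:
F(h, f) = f/9
s(c, U) = U + c
z(v, T) = 1/3 + v (z(v, T) = v + (1/9)*3 = v + 1/3 = 1/3 + v)
C(y, G) = G**2 + G*y (C(y, G) = G*y + G**2 = G**2 + G*y)
(-47 + C(12, -5))*z((8 - 5) + 6, -22) = (-47 - 5*(-5 + 12))*(1/3 + ((8 - 5) + 6)) = (-47 - 5*7)*(1/3 + (3 + 6)) = (-47 - 35)*(1/3 + 9) = -82*28/3 = -2296/3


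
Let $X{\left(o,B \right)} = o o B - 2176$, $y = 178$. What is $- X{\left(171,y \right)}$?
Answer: $-5202722$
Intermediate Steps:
$X{\left(o,B \right)} = -2176 + B o^{2}$ ($X{\left(o,B \right)} = o^{2} B - 2176 = B o^{2} - 2176 = -2176 + B o^{2}$)
$- X{\left(171,y \right)} = - (-2176 + 178 \cdot 171^{2}) = - (-2176 + 178 \cdot 29241) = - (-2176 + 5204898) = \left(-1\right) 5202722 = -5202722$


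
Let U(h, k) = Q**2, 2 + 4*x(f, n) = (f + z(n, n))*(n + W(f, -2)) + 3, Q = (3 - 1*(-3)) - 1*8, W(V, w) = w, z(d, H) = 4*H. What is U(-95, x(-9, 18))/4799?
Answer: 4/4799 ≈ 0.00083351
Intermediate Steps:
Q = -2 (Q = (3 + 3) - 8 = 6 - 8 = -2)
x(f, n) = 1/4 + (-2 + n)*(f + 4*n)/4 (x(f, n) = -1/2 + ((f + 4*n)*(n - 2) + 3)/4 = -1/2 + ((f + 4*n)*(-2 + n) + 3)/4 = -1/2 + ((-2 + n)*(f + 4*n) + 3)/4 = -1/2 + (3 + (-2 + n)*(f + 4*n))/4 = -1/2 + (3/4 + (-2 + n)*(f + 4*n)/4) = 1/4 + (-2 + n)*(f + 4*n)/4)
U(h, k) = 4 (U(h, k) = (-2)**2 = 4)
U(-95, x(-9, 18))/4799 = 4/4799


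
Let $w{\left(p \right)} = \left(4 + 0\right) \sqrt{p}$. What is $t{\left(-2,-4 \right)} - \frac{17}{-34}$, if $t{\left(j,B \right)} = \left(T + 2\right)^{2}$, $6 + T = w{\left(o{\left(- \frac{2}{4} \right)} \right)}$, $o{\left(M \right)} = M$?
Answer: $\frac{17}{2} - 16 i \sqrt{2} \approx 8.5 - 22.627 i$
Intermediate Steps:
$w{\left(p \right)} = 4 \sqrt{p}$
$T = -6 + 2 i \sqrt{2}$ ($T = -6 + 4 \sqrt{- \frac{2}{4}} = -6 + 4 \sqrt{\left(-2\right) \frac{1}{4}} = -6 + 4 \sqrt{- \frac{1}{2}} = -6 + 4 \frac{i \sqrt{2}}{2} = -6 + 2 i \sqrt{2} \approx -6.0 + 2.8284 i$)
$t{\left(j,B \right)} = \left(-4 + 2 i \sqrt{2}\right)^{2}$ ($t{\left(j,B \right)} = \left(\left(-6 + 2 i \sqrt{2}\right) + 2\right)^{2} = \left(-4 + 2 i \sqrt{2}\right)^{2}$)
$t{\left(-2,-4 \right)} - \frac{17}{-34} = \left(8 - 16 i \sqrt{2}\right) - \frac{17}{-34} = \left(8 - 16 i \sqrt{2}\right) - - \frac{1}{2} = \left(8 - 16 i \sqrt{2}\right) + \frac{1}{2} = \frac{17}{2} - 16 i \sqrt{2}$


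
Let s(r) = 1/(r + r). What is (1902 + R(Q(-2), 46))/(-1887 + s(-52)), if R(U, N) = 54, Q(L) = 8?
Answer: -203424/196249 ≈ -1.0366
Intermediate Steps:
s(r) = 1/(2*r)
(1902 + R(Q(-2), 46))/(-1887 + s(-52)) = (1902 + 54)/(-1887 + (1/2)/(-52)) = 1956/(-1887 + (1/2)*(-1/52)) = 1956/(-1887 - 1/104) = 1956/(-196249/104) = 1956*(-104/196249) = -203424/196249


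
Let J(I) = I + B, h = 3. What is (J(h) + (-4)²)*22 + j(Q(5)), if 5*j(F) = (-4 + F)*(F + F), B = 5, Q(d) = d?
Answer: 530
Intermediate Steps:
j(F) = 2*F*(-4 + F)/5 (j(F) = ((-4 + F)*(F + F))/5 = ((-4 + F)*(2*F))/5 = (2*F*(-4 + F))/5 = 2*F*(-4 + F)/5)
J(I) = 5 + I (J(I) = I + 5 = 5 + I)
(J(h) + (-4)²)*22 + j(Q(5)) = ((5 + 3) + (-4)²)*22 + (⅖)*5*(-4 + 5) = (8 + 16)*22 + (⅖)*5*1 = 24*22 + 2 = 528 + 2 = 530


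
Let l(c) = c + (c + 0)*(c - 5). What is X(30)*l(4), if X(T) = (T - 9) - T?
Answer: 0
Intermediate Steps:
X(T) = -9 (X(T) = (-9 + T) - T = -9)
l(c) = c + c*(-5 + c)
X(30)*l(4) = -36*(-4 + 4) = -36*0 = -9*0 = 0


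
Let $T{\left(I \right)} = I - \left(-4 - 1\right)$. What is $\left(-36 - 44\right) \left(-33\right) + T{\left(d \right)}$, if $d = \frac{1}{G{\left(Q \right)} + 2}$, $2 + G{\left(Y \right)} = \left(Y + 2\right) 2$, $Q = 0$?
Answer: $\frac{10581}{4} \approx 2645.3$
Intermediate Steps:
$G{\left(Y \right)} = 2 + 2 Y$ ($G{\left(Y \right)} = -2 + \left(Y + 2\right) 2 = -2 + \left(2 + Y\right) 2 = -2 + \left(4 + 2 Y\right) = 2 + 2 Y$)
$d = \frac{1}{4}$ ($d = \frac{1}{\left(2 + 2 \cdot 0\right) + 2} = \frac{1}{\left(2 + 0\right) + 2} = \frac{1}{2 + 2} = \frac{1}{4} \approx 0.25$)
$T{\left(I \right)} = 5 + I$ ($T{\left(I \right)} = I - -5 = I + 5 = 5 + I$)
$\left(-36 - 44\right) \left(-33\right) + T{\left(d \right)} = \left(-36 - 44\right) \left(-33\right) + \left(5 + \frac{1}{4}\right) = \left(-36 - 44\right) \left(-33\right) + \frac{21}{4} = \left(-80\right) \left(-33\right) + \frac{21}{4} = 2640 + \frac{21}{4} = \frac{10581}{4}$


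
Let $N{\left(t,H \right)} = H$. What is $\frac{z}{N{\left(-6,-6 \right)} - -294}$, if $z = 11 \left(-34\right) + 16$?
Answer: $- \frac{179}{144} \approx -1.2431$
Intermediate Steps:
$z = -358$ ($z = -374 + 16 = -358$)
$\frac{z}{N{\left(-6,-6 \right)} - -294} = - \frac{358}{-6 - -294} = - \frac{358}{-6 + 294} = - \frac{358}{288} = \left(-358\right) \frac{1}{288} = - \frac{179}{144}$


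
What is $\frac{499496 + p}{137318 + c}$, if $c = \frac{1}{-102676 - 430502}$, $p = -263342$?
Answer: $\frac{125912117412}{73214936603} \approx 1.7198$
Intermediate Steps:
$c = - \frac{1}{533178}$ ($c = \frac{1}{-533178} = - \frac{1}{533178} \approx -1.8755 \cdot 10^{-6}$)
$\frac{499496 + p}{137318 + c} = \frac{499496 - 263342}{137318 - \frac{1}{533178}} = \frac{236154}{\frac{73214936603}{533178}} = 236154 \cdot \frac{533178}{73214936603} = \frac{125912117412}{73214936603}$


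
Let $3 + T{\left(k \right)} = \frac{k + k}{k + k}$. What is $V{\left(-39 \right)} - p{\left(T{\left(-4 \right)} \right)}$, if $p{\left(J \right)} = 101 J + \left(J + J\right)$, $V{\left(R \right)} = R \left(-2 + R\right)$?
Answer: $1805$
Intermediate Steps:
$T{\left(k \right)} = -2$ ($T{\left(k \right)} = -3 + \frac{k + k}{k + k} = -3 + \frac{2 k}{2 k} = -3 + 2 k \frac{1}{2 k} = -3 + 1 = -2$)
$p{\left(J \right)} = 103 J$ ($p{\left(J \right)} = 101 J + 2 J = 103 J$)
$V{\left(-39 \right)} - p{\left(T{\left(-4 \right)} \right)} = - 39 \left(-2 - 39\right) - 103 \left(-2\right) = \left(-39\right) \left(-41\right) - -206 = 1599 + 206 = 1805$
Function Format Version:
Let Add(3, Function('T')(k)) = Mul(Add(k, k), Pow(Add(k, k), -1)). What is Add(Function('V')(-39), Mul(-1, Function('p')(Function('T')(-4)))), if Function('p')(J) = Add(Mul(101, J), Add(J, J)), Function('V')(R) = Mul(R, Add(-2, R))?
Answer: 1805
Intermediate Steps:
Function('T')(k) = -2 (Function('T')(k) = Add(-3, Mul(Add(k, k), Pow(Add(k, k), -1))) = Add(-3, Mul(Mul(2, k), Pow(Mul(2, k), -1))) = Add(-3, Mul(Mul(2, k), Mul(Rational(1, 2), Pow(k, -1)))) = Add(-3, 1) = -2)
Function('p')(J) = Mul(103, J) (Function('p')(J) = Add(Mul(101, J), Mul(2, J)) = Mul(103, J))
Add(Function('V')(-39), Mul(-1, Function('p')(Function('T')(-4)))) = Add(Mul(-39, Add(-2, -39)), Mul(-1, Mul(103, -2))) = Add(Mul(-39, -41), Mul(-1, -206)) = Add(1599, 206) = 1805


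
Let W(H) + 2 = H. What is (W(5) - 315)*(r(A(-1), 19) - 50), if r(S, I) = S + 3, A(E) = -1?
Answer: 14976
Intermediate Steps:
r(S, I) = 3 + S
W(H) = -2 + H
(W(5) - 315)*(r(A(-1), 19) - 50) = ((-2 + 5) - 315)*((3 - 1) - 50) = (3 - 315)*(2 - 50) = -312*(-48) = 14976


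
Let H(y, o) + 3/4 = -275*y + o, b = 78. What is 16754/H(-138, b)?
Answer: 67016/152109 ≈ 0.44058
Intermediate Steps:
H(y, o) = -¾ + o - 275*y (H(y, o) = -¾ + (-275*y + o) = -¾ + (o - 275*y) = -¾ + o - 275*y)
16754/H(-138, b) = 16754/(-¾ + 78 - 275*(-138)) = 16754/(-¾ + 78 + 37950) = 16754/(152109/4) = 16754*(4/152109) = 67016/152109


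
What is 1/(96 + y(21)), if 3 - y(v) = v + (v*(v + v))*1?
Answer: -1/804 ≈ -0.0012438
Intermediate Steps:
y(v) = 3 - v - 2*v² (y(v) = 3 - (v + (v*(v + v))*1) = 3 - (v + (v*(2*v))*1) = 3 - (v + (2*v²)*1) = 3 - (v + 2*v²) = 3 + (-v - 2*v²) = 3 - v - 2*v²)
1/(96 + y(21)) = 1/(96 + (3 - 1*21 - 2*21²)) = 1/(96 + (3 - 21 - 2*441)) = 1/(96 + (3 - 21 - 882)) = 1/(96 - 900) = 1/(-804) = -1/804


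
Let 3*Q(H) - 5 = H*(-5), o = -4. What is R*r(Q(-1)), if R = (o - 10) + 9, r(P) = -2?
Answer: 10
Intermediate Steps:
Q(H) = 5/3 - 5*H/3 (Q(H) = 5/3 + (H*(-5))/3 = 5/3 + (-5*H)/3 = 5/3 - 5*H/3)
R = -5 (R = (-4 - 10) + 9 = -14 + 9 = -5)
R*r(Q(-1)) = -5*(-2) = 10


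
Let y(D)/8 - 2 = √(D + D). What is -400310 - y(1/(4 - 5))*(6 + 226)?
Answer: -404022 - 1856*I*√2 ≈ -4.0402e+5 - 2624.8*I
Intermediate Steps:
y(D) = 16 + 8*√2*√D (y(D) = 16 + 8*√(D + D) = 16 + 8*√(2*D) = 16 + 8*(√2*√D) = 16 + 8*√2*√D)
-400310 - y(1/(4 - 5))*(6 + 226) = -400310 - (16 + 8*√2*√(1/(4 - 5)))*(6 + 226) = -400310 - (16 + 8*√2*√(1/(-1)))*232 = -400310 - (16 + 8*√2*√(-1))*232 = -400310 - (16 + 8*√2*I)*232 = -400310 - (16 + 8*I*√2)*232 = -400310 - (3712 + 1856*I*√2) = -400310 + (-3712 - 1856*I*√2) = -404022 - 1856*I*√2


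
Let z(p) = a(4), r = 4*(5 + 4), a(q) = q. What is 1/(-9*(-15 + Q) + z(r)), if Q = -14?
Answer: 1/265 ≈ 0.0037736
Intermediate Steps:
r = 36 (r = 4*9 = 36)
z(p) = 4
1/(-9*(-15 + Q) + z(r)) = 1/(-9*(-15 - 14) + 4) = 1/(-9*(-29) + 4) = 1/(261 + 4) = 1/265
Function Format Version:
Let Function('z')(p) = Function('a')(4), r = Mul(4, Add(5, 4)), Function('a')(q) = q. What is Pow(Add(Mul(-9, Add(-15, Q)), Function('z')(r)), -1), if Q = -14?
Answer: Rational(1, 265) ≈ 0.0037736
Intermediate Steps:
r = 36 (r = Mul(4, 9) = 36)
Function('z')(p) = 4
Pow(Add(Mul(-9, Add(-15, Q)), Function('z')(r)), -1) = Pow(Add(Mul(-9, Add(-15, -14)), 4), -1) = Pow(Add(Mul(-9, -29), 4), -1) = Pow(Add(261, 4), -1) = Pow(265, -1) = Rational(1, 265)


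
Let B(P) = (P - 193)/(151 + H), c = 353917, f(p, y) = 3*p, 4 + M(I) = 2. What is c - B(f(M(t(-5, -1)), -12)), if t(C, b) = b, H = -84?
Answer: 23712638/67 ≈ 3.5392e+5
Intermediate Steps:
M(I) = -2 (M(I) = -4 + 2 = -2)
B(P) = -193/67 + P/67 (B(P) = (P - 193)/(151 - 84) = (-193 + P)/67 = (-193 + P)*(1/67) = -193/67 + P/67)
c - B(f(M(t(-5, -1)), -12)) = 353917 - (-193/67 + (3*(-2))/67) = 353917 - (-193/67 + (1/67)*(-6)) = 353917 - (-193/67 - 6/67) = 353917 - 1*(-199/67) = 353917 + 199/67 = 23712638/67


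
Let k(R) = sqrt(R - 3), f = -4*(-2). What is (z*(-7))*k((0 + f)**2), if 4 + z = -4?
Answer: 56*sqrt(61) ≈ 437.37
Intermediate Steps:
z = -8 (z = -4 - 4 = -8)
f = 8
k(R) = sqrt(-3 + R)
(z*(-7))*k((0 + f)**2) = (-8*(-7))*sqrt(-3 + (0 + 8)**2) = 56*sqrt(-3 + 8**2) = 56*sqrt(-3 + 64) = 56*sqrt(61)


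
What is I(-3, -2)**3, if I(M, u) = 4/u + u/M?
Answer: -64/27 ≈ -2.3704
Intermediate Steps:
I(-3, -2)**3 = (4/(-2) - 2/(-3))**3 = (4*(-1/2) - 2*(-1/3))**3 = (-2 + 2/3)**3 = (-4/3)**3 = -64/27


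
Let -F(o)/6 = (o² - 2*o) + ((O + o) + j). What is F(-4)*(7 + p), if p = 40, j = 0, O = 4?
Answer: -6768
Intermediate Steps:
F(o) = -24 - 6*o² + 6*o (F(o) = -6*((o² - 2*o) + ((4 + o) + 0)) = -6*((o² - 2*o) + (4 + o)) = -6*(4 + o² - o) = -24 - 6*o² + 6*o)
F(-4)*(7 + p) = (-24 - 6*(-4)² + 6*(-4))*(7 + 40) = (-24 - 6*16 - 24)*47 = (-24 - 96 - 24)*47 = -144*47 = -6768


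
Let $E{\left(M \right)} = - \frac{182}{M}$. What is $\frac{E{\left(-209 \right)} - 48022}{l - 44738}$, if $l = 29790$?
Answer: $\frac{2509104}{781033} \approx 3.2125$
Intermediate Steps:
$\frac{E{\left(-209 \right)} - 48022}{l - 44738} = \frac{- \frac{182}{-209} - 48022}{29790 - 44738} = \frac{\left(-182\right) \left(- \frac{1}{209}\right) - 48022}{-14948} = \left(\frac{182}{209} - 48022\right) \left(- \frac{1}{14948}\right) = \left(- \frac{10036416}{209}\right) \left(- \frac{1}{14948}\right) = \frac{2509104}{781033}$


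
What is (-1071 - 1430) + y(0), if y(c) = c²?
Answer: -2501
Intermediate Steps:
(-1071 - 1430) + y(0) = (-1071 - 1430) + 0² = -2501 + 0 = -2501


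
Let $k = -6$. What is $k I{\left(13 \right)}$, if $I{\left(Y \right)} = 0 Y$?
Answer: $0$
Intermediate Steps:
$I{\left(Y \right)} = 0$
$k I{\left(13 \right)} = \left(-6\right) 0 = 0$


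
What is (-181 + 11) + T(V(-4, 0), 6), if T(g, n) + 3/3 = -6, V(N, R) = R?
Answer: -177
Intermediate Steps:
T(g, n) = -7 (T(g, n) = -1 - 6 = -7)
(-181 + 11) + T(V(-4, 0), 6) = (-181 + 11) - 7 = -170 - 7 = -177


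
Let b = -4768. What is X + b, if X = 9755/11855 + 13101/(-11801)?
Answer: -133417494048/27980171 ≈ -4768.3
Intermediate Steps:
X = -8038720/27980171 (X = 9755*(1/11855) + 13101*(-1/11801) = 1951/2371 - 13101/11801 = -8038720/27980171 ≈ -0.28730)
X + b = -8038720/27980171 - 4768 = -133417494048/27980171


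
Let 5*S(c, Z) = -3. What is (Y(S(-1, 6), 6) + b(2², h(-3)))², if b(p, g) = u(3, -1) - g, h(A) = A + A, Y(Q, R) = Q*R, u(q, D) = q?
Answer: 729/25 ≈ 29.160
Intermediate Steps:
S(c, Z) = -⅗ (S(c, Z) = (⅕)*(-3) = -⅗)
h(A) = 2*A
b(p, g) = 3 - g
(Y(S(-1, 6), 6) + b(2², h(-3)))² = (-⅗*6 + (3 - 2*(-3)))² = (-18/5 + (3 - 1*(-6)))² = (-18/5 + (3 + 6))² = (-18/5 + 9)² = (27/5)² = 729/25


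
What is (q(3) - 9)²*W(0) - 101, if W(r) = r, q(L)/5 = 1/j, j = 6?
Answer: -101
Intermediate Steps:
q(L) = ⅚ (q(L) = 5/6 = 5*(⅙) = ⅚)
(q(3) - 9)²*W(0) - 101 = (⅚ - 9)²*0 - 101 = (-49/6)²*0 - 101 = (2401/36)*0 - 101 = 0 - 101 = -101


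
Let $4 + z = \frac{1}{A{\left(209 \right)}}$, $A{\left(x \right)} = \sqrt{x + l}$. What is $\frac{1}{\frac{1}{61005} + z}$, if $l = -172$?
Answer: $- \frac{550796026515}{2199453467332} - \frac{3721610025 \sqrt{37}}{2199453467332} \approx -0.26072$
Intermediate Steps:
$A{\left(x \right)} = \sqrt{-172 + x}$ ($A{\left(x \right)} = \sqrt{x - 172} = \sqrt{-172 + x}$)
$z = -4 + \frac{\sqrt{37}}{37}$ ($z = -4 + \frac{1}{\sqrt{-172 + 209}} = -4 + \frac{1}{\sqrt{37}} = -4 + \frac{\sqrt{37}}{37} \approx -3.8356$)
$\frac{1}{\frac{1}{61005} + z} = \frac{1}{\frac{1}{61005} - \left(4 - \frac{\sqrt{37}}{37}\right)} = \frac{1}{- \frac{244019}{61005} + \frac{\sqrt{37}}{37}}$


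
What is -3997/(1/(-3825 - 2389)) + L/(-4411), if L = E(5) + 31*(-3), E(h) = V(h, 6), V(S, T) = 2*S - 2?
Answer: 109557586223/4411 ≈ 2.4837e+7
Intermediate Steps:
V(S, T) = -2 + 2*S
E(h) = -2 + 2*h
L = -85 (L = (-2 + 2*5) + 31*(-3) = (-2 + 10) - 93 = 8 - 93 = -85)
-3997/(1/(-3825 - 2389)) + L/(-4411) = -3997/(1/(-3825 - 2389)) - 85/(-4411) = -3997/(1/(-6214)) - 85*(-1/4411) = -3997/(-1/6214) + 85/4411 = -3997*(-6214) + 85/4411 = 24837358 + 85/4411 = 109557586223/4411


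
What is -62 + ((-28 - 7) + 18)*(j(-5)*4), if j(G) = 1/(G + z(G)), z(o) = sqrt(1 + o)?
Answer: -1458/29 + 136*I/29 ≈ -50.276 + 4.6897*I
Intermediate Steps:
j(G) = 1/(G + sqrt(1 + G))
-62 + ((-28 - 7) + 18)*(j(-5)*4) = -62 + ((-28 - 7) + 18)*(4/(-5 + sqrt(1 - 5))) = -62 + (-35 + 18)*(4/(-5 + sqrt(-4))) = -62 - 17*4/(-5 + 2*I) = -62 - 17*(-5 - 2*I)/29*4 = -62 - 68*(-5 - 2*I)/29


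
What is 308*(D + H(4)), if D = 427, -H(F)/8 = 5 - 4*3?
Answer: 148764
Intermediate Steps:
H(F) = 56 (H(F) = -8*(5 - 4*3) = -8*(5 - 12) = -8*(-7) = 56)
308*(D + H(4)) = 308*(427 + 56) = 308*483 = 148764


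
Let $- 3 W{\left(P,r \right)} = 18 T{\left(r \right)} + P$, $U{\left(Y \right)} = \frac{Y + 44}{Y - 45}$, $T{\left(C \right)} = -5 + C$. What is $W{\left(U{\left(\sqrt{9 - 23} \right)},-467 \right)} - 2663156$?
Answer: $- \frac{16273199942}{6117} + \frac{89 i \sqrt{14}}{6117} \approx -2.6603 \cdot 10^{6} + 0.05444 i$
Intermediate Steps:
$U{\left(Y \right)} = \frac{44 + Y}{-45 + Y}$
$W{\left(P,r \right)} = 30 - 6 r - \frac{P}{3}$ ($W{\left(P,r \right)} = - \frac{18 \left(-5 + r\right) + P}{3} = - \frac{\left(-90 + 18 r\right) + P}{3} = - \frac{-90 + P + 18 r}{3} = 30 - 6 r - \frac{P}{3}$)
$W{\left(U{\left(\sqrt{9 - 23} \right)},-467 \right)} - 2663156 = \left(30 - -2802 - \frac{\frac{1}{-45 + \sqrt{9 - 23}} \left(44 + \sqrt{9 - 23}\right)}{3}\right) - 2663156 = \left(30 + 2802 - \frac{\frac{1}{-45 + \sqrt{-14}} \left(44 + \sqrt{-14}\right)}{3}\right) - 2663156 = \left(30 + 2802 - \frac{\frac{1}{-45 + i \sqrt{14}} \left(44 + i \sqrt{14}\right)}{3}\right) - 2663156 = \left(30 + 2802 - \frac{44 + i \sqrt{14}}{3 \left(-45 + i \sqrt{14}\right)}\right) - 2663156 = \left(2832 - \frac{44 + i \sqrt{14}}{3 \left(-45 + i \sqrt{14}\right)}\right) - 2663156 = -2660324 - \frac{44 + i \sqrt{14}}{3 \left(-45 + i \sqrt{14}\right)}$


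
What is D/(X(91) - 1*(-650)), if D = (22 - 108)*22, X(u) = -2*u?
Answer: -473/117 ≈ -4.0427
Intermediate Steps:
D = -1892 (D = -86*22 = -1892)
D/(X(91) - 1*(-650)) = -1892/(-2*91 - 1*(-650)) = -1892/(-182 + 650) = -1892/468 = -1892*1/468 = -473/117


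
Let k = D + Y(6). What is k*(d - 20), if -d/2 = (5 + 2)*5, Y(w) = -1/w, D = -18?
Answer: 1635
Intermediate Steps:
d = -70 (d = -2*(5 + 2)*5 = -14*5 = -2*35 = -70)
k = -109/6 (k = -18 - 1/6 = -18 - 1*⅙ = -18 - ⅙ = -109/6 ≈ -18.167)
k*(d - 20) = -109*(-70 - 20)/6 = -109/6*(-90) = 1635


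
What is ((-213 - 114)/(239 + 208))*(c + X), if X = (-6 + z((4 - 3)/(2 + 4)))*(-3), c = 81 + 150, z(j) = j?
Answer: -54173/298 ≈ -181.79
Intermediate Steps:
c = 231
X = 35/2 (X = (-6 + (4 - 3)/(2 + 4))*(-3) = (-6 + 1/6)*(-3) = -35/6*(-3) = 35/2 ≈ 17.500)
((-213 - 114)/(239 + 208))*(c + X) = ((-213 - 114)/(239 + 208))*(231 + 35/2) = -327/447*(497/2) = -327*1/447*(497/2) = -109/149*497/2 = -54173/298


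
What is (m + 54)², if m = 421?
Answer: 225625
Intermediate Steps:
(m + 54)² = (421 + 54)² = 475² = 225625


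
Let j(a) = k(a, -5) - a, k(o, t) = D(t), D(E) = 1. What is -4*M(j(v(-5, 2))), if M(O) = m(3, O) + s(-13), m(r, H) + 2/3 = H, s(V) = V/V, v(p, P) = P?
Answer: 8/3 ≈ 2.6667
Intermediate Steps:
s(V) = 1
m(r, H) = -2/3 + H
k(o, t) = 1
j(a) = 1 - a
M(O) = 1/3 + O (M(O) = (-2/3 + O) + 1 = 1/3 + O)
-4*M(j(v(-5, 2))) = -4*(1/3 + (1 - 1*2)) = -4*(1/3 + (1 - 2)) = -4*(1/3 - 1) = -4*(-2/3) = 8/3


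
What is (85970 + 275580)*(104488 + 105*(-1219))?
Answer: -8498955850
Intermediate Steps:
(85970 + 275580)*(104488 + 105*(-1219)) = 361550*(104488 - 127995) = 361550*(-23507) = -8498955850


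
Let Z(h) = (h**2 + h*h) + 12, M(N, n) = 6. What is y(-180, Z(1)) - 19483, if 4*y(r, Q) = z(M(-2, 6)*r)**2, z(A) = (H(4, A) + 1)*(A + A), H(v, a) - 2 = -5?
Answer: 4646117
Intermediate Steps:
H(v, a) = -3 (H(v, a) = 2 - 5 = -3)
z(A) = -4*A (z(A) = (-3 + 1)*(A + A) = -4*A)
Z(h) = 12 + 2*h**2 (Z(h) = (h**2 + h**2) + 12 = 2*h**2 + 12 = 12 + 2*h**2)
y(r, Q) = 144*r**2 (y(r, Q) = (-24*r)**2/4 = (576*r**2)/4 = 144*r**2)
y(-180, Z(1)) - 19483 = 144*(-180)**2 - 19483 = 144*32400 - 19483 = 4665600 - 19483 = 4646117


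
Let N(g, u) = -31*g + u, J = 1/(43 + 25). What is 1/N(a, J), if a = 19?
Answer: -68/40051 ≈ -0.0016978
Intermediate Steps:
J = 1/68 ≈ 0.014706
N(g, u) = u - 31*g
1/N(a, J) = 1/(1/68 - 31*19) = 1/(1/68 - 589) = 1/(-40051/68) = -68/40051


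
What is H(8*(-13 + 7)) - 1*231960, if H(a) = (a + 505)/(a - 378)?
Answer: -98815417/426 ≈ -2.3196e+5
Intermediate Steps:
H(a) = (505 + a)/(-378 + a)
H(8*(-13 + 7)) - 1*231960 = (505 + 8*(-13 + 7))/(-378 + 8*(-13 + 7)) - 1*231960 = (505 + 8*(-6))/(-378 + 8*(-6)) - 231960 = (505 - 48)/(-378 - 48) - 231960 = 457/(-426) - 231960 = -1/426*457 - 231960 = -457/426 - 231960 = -98815417/426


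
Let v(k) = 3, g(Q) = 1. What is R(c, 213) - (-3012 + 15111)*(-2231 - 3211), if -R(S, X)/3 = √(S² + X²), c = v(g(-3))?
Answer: 65842758 - 9*√5042 ≈ 6.5842e+7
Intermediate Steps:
c = 3
R(S, X) = -3*√(S² + X²)
R(c, 213) - (-3012 + 15111)*(-2231 - 3211) = -3*√(3² + 213²) - (-3012 + 15111)*(-2231 - 3211) = -3*√(9 + 45369) - 12099*(-5442) = -9*√5042 - 1*(-65842758) = -9*√5042 + 65842758 = 65842758 - 9*√5042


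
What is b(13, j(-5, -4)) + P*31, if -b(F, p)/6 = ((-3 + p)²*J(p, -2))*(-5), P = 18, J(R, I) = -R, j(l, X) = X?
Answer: 6438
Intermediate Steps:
b(F, p) = -30*p*(-3 + p)² (b(F, p) = -6*(-3 + p)²*(-p)*(-5) = -6*(-p*(-3 + p)²)*(-5) = -30*p*(-3 + p)²)
b(13, j(-5, -4)) + P*31 = -30*(-4)*(-3 - 4)² + 18*31 = -30*(-4)*(-7)² + 558 = -30*(-4)*49 + 558 = 5880 + 558 = 6438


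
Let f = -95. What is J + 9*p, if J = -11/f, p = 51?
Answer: 43616/95 ≈ 459.12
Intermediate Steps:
J = 11/95 (J = -11/(-95) = -11*(-1/95) = 11/95 ≈ 0.11579)
J + 9*p = 11/95 + 9*51 = 11/95 + 459 = 43616/95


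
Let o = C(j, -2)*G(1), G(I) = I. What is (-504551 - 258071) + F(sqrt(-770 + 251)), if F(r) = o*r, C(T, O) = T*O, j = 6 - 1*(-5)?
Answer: -762622 - 22*I*sqrt(519) ≈ -7.6262e+5 - 501.19*I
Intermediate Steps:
j = 11 (j = 6 + 5 = 11)
C(T, O) = O*T
o = -22 (o = -2*11*1 = -22*1 = -22)
F(r) = -22*r
(-504551 - 258071) + F(sqrt(-770 + 251)) = (-504551 - 258071) - 22*sqrt(-770 + 251) = -762622 - 22*I*sqrt(519)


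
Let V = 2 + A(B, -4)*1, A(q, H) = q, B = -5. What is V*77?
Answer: -231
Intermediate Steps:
V = -3 (V = 2 - 5*1 = 2 - 5 = -3)
V*77 = -3*77 = -231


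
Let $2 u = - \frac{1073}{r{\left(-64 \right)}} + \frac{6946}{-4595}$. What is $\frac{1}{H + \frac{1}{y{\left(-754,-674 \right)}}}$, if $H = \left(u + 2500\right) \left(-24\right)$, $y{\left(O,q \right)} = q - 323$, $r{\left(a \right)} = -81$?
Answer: $- \frac{123692805}{7438987246357} \approx -1.6628 \cdot 10^{-5}$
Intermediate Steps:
$y{\left(O,q \right)} = -323 + q$
$u = \frac{4367809}{744390}$ ($u = \frac{- \frac{1073}{-81} + \frac{6946}{-4595}}{2} = \frac{\left(-1073\right) \left(- \frac{1}{81}\right) + 6946 \left(- \frac{1}{4595}\right)}{2} = \frac{\frac{1073}{81} - \frac{6946}{4595}}{2} = \frac{1}{2} \cdot \frac{4367809}{372195} = \frac{4367809}{744390} \approx 5.8676$)
$H = - \frac{7461371236}{124065}$ ($H = \left(\frac{4367809}{744390} + 2500\right) \left(-24\right) = \frac{1865342809}{744390} \left(-24\right) = - \frac{7461371236}{124065} \approx -60141.0$)
$\frac{1}{H + \frac{1}{y{\left(-754,-674 \right)}}} = \frac{1}{- \frac{7461371236}{124065} + \frac{1}{-323 - 674}} = \frac{1}{- \frac{7461371236}{124065} + \frac{1}{-997}} = \frac{1}{- \frac{7461371236}{124065} - \frac{1}{997}} = \frac{1}{- \frac{7438987246357}{123692805}} = - \frac{123692805}{7438987246357}$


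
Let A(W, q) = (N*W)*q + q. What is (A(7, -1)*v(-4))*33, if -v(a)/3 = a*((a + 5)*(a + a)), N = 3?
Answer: 69696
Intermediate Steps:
v(a) = -6*a**2*(5 + a) (v(a) = -3*a*(a + 5)*(a + a) = -3*a*(5 + a)*(2*a) = -3*a*2*a*(5 + a) = -6*a**2*(5 + a))
A(W, q) = q + 3*W*q (A(W, q) = (3*W)*q + q = 3*W*q + q = q + 3*W*q)
(A(7, -1)*v(-4))*33 = ((-(1 + 3*7))*(6*(-4)**2*(-5 - 1*(-4))))*33 = ((-(1 + 21))*(6*16*(-5 + 4)))*33 = ((-1*22)*(6*16*(-1)))*33 = -22*(-96)*33 = 2112*33 = 69696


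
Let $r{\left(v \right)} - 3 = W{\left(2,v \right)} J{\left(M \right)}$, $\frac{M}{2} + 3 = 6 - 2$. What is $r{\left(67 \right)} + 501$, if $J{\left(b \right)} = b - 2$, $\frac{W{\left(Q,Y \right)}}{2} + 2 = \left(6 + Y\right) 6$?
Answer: $504$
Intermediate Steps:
$W{\left(Q,Y \right)} = 68 + 12 Y$ ($W{\left(Q,Y \right)} = -4 + 2 \left(6 + Y\right) 6 = -4 + 2 \left(36 + 6 Y\right) = -4 + \left(72 + 12 Y\right) = 68 + 12 Y$)
$M = 2$ ($M = -6 + 2 \left(6 - 2\right) = -6 + 2 \cdot 4 = -6 + 8 = 2$)
$J{\left(b \right)} = -2 + b$
$r{\left(v \right)} = 3$ ($r{\left(v \right)} = 3 + \left(68 + 12 v\right) \left(-2 + 2\right) = 3 + \left(68 + 12 v\right) 0 = 3 + 0 = 3$)
$r{\left(67 \right)} + 501 = 3 + 501 = 504$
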